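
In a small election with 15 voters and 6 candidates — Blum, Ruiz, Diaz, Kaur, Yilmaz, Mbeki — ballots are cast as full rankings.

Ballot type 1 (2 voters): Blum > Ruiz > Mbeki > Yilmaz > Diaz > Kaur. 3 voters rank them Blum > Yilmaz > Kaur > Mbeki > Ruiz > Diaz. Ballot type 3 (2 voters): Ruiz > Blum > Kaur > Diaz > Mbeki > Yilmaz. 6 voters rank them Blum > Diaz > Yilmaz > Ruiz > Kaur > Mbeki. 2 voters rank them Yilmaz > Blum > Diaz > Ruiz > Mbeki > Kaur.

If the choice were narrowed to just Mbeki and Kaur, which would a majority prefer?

Kaur

Ballots ranking Mbeki above Kaur: 2 + 2 = 4.
Ballots ranking Kaur above Mbeki: 15 − 4 = 11.
Kaur wins the head-to-head 11–4.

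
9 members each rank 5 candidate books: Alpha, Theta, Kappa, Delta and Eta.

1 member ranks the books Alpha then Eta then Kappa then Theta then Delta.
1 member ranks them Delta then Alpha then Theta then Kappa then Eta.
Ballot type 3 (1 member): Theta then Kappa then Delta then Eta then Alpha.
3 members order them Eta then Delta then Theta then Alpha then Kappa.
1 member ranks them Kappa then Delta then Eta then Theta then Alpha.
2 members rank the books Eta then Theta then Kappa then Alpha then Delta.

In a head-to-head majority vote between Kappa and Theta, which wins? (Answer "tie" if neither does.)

Ballots ranking Kappa above Theta: 1 + 1 = 2.
Ballots ranking Theta above Kappa: 9 − 2 = 7.
Theta wins the head-to-head 7–2.

Theta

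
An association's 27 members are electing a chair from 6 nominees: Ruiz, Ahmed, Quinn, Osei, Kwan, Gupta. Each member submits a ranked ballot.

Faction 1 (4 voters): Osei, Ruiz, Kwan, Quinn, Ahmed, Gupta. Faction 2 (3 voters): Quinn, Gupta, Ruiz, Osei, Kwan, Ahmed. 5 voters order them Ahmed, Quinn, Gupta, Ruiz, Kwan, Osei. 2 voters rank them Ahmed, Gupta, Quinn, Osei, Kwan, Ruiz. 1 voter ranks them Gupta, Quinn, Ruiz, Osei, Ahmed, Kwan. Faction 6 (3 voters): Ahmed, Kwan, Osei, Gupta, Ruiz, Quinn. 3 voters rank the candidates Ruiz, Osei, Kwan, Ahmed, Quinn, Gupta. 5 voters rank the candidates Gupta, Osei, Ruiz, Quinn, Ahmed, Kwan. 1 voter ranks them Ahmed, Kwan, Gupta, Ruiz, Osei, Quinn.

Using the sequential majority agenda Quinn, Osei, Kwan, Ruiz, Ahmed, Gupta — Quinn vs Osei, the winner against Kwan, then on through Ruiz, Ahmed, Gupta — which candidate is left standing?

Round 1: Quinn vs Osei — 11–16, Osei advances.
Round 2: Osei vs Kwan — 18–9, Osei advances.
Round 3: Osei vs Ruiz — 14–13, Osei advances.
Round 4: Osei vs Ahmed — 16–11, Osei advances.
Round 5: Osei vs Gupta — 10–17, Gupta advances.
Gupta survives the agenda.

Gupta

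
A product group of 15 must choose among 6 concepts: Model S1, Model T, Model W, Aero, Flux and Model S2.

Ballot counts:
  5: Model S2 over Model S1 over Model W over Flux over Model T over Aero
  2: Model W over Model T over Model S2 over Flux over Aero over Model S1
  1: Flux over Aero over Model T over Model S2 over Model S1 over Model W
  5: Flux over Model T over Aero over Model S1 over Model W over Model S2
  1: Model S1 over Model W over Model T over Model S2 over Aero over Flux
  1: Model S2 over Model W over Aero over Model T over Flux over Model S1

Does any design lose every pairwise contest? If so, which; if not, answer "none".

Pairwise majorities:
Model S1 vs Model T: Model T, 9–6.
Model S1 vs Model W: Model S1 wins 12–3.
Model S1 vs Aero: Aero, 9–6.
Model S1 vs Flux: 6 to 9, Flux.
Model S1 vs Model S2: 6 to 9, Model S2.
Model T vs Model W: 1+5 = 6 for Model T, 9 for Model W — Model W by 9–6.
Model T vs Aero: Model T is ranked higher on 5+2+5+1 = 13 ballots, Aero on 2. Model T wins 13–2.
Model T vs Flux: Model T is ranked higher on 2+1+1 = 4 ballots, Flux on 11. Flux wins 11–4.
Model T vs Model S2: 2+1+5+1 = 9 for Model T, 6 for Model S2 — Model T by 9–6.
Model W–Aero: Model W 9–6.
Model W–Flux: Model W 9–6.
Model W vs Model S2: 8 to 7, Model W.
Aero vs Flux: Flux wins 13–2.
Aero vs Model S2: Model S2, 9–6.
Flux vs Model S2: Model S2 wins 9–6.
No design is winless: Model S1 beats Model W; Model T beats Model S1; Model W beats Model T; Aero beats Model S1; Flux beats Model S1; Model S2 beats Model S1. There is no Condorcet loser.

none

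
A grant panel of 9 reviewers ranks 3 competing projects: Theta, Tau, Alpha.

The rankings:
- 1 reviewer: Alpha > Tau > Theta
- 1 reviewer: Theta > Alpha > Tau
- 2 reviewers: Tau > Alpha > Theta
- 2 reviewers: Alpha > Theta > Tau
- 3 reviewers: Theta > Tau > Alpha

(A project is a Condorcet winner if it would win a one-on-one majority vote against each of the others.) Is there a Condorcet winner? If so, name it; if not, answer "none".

none

Check each pair by majority over 9 ballots:
Theta vs Tau: Theta, 6–3.
Theta vs Alpha: Alpha, 5–4.
Tau vs Alpha: Tau wins 5–4.
Each project drops at least one matchup (Theta loses to Alpha; Tau loses to Theta; Alpha loses to Tau); the cycle Theta > Tau > Alpha > Theta rules out a Condorcet winner.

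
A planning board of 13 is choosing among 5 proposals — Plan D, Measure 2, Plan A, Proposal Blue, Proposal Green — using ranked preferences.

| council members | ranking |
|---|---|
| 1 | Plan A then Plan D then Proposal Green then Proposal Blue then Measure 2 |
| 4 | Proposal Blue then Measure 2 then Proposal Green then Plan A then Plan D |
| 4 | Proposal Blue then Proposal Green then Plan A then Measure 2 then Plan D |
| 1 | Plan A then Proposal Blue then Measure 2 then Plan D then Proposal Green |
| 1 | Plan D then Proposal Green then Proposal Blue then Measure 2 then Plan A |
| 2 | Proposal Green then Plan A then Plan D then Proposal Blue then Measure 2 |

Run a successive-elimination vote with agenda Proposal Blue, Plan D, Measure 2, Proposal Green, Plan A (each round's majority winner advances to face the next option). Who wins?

Proposal Blue

Round 1: Proposal Blue vs Plan D — 9–4, Proposal Blue advances.
Round 2: Proposal Blue vs Measure 2 — 13–0, Proposal Blue advances.
Round 3: Proposal Blue vs Proposal Green — 9–4, Proposal Blue advances.
Round 4: Proposal Blue vs Plan A — 9–4, Proposal Blue advances.
The agenda winner is Proposal Blue.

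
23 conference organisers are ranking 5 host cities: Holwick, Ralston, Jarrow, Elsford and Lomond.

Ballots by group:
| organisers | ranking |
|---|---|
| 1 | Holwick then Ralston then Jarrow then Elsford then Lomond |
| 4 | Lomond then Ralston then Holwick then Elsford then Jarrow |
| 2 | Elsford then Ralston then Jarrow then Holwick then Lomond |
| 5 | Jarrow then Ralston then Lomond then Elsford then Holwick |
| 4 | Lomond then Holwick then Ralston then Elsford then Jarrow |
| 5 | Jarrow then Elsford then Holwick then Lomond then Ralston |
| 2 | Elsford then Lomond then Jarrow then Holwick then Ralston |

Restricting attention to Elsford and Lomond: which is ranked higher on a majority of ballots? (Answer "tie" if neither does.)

Ballots ranking Elsford above Lomond: 1 + 2 + 5 + 2 = 10.
Ballots ranking Lomond above Elsford: 23 − 10 = 13.
Lomond wins the head-to-head 13–10.

Lomond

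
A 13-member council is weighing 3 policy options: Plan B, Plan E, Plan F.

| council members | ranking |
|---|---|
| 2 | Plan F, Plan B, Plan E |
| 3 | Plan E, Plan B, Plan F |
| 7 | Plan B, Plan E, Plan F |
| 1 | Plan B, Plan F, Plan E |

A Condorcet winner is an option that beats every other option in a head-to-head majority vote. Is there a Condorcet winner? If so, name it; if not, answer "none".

Plan B

Head-to-head results (13 council members):
Plan B vs Plan E: 2+7+1 = 10 for Plan B, 3 for Plan E — Plan B by 10–3.
Plan B vs Plan F: Plan B is ranked higher on 3+7+1 = 11 ballots, Plan F on 2. Plan B wins 11–2.
Plan E–Plan F: Plan E 10–3.
Only Plan B has no losses; Plan B is the Condorcet winner.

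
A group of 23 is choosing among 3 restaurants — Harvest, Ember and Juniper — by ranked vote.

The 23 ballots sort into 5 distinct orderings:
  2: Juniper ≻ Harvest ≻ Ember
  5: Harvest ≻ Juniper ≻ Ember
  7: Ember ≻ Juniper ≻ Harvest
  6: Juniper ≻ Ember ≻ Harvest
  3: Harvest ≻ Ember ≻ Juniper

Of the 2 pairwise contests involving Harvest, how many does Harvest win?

0

Harvest against each rival (23 friends):
Harvest vs Ember: 2+5+3 = 10 for Harvest, 13 for Ember — Ember by 13–10.
Harvest vs Juniper: Juniper wins 15–8.
Harvest beats no one; loses to Ember, Juniper — 0 pairwise wins.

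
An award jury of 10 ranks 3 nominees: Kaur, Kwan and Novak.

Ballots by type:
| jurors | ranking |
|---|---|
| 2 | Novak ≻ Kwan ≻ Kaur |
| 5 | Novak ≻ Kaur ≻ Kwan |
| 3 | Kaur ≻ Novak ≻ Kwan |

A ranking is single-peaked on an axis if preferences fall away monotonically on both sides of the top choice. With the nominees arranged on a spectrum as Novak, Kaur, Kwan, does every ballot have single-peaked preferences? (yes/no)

no

Axis positions: Novak=1, Kaur=2, Kwan=3.
Type 1: ranking walks positions 1-3-2; Kwan is ranked above Kaur even though Kaur lies between Kwan and the peak Novak on the axis — preferences dip and rise again. Not single-peaked.
Type 2 (peak Novak at position 1): ranking walks positions 1-2-3, expanding outward from the peak — single-peaked.
Type 3 (peak Kaur at position 2): ranking walks positions 2-1-3, expanding outward from the peak — single-peaked.
Type 1 violates single-peakedness, so the profile is not single-peaked on this axis.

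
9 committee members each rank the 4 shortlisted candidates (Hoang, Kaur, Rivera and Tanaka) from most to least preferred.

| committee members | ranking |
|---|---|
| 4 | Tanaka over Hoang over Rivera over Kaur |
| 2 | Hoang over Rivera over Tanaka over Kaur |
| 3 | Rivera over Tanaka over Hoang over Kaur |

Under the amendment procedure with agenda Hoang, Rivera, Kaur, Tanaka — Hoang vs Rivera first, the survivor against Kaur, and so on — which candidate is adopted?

Round 1: Hoang vs Rivera — 6–3, Hoang advances.
Round 2: Hoang vs Kaur — 9–0, Hoang advances.
Round 3: Hoang vs Tanaka — 2–7, Tanaka advances.
Tanaka survives the agenda.

Tanaka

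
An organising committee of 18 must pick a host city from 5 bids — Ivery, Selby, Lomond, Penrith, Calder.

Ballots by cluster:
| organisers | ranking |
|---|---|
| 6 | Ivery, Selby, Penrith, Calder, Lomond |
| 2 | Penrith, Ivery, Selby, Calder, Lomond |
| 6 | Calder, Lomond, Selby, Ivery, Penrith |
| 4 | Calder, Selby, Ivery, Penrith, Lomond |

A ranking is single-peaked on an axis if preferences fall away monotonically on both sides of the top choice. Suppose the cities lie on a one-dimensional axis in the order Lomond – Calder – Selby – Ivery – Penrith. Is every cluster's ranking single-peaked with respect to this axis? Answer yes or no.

yes

Axis positions: Lomond=1, Calder=2, Selby=3, Ivery=4, Penrith=5.
Cluster 1 (peak Ivery at position 4): ranking walks positions 4-3-5-2-1, expanding outward from the peak — single-peaked.
Cluster 2 (peak Penrith at position 5): ranking walks positions 5-4-3-2-1, expanding outward from the peak — single-peaked.
Cluster 3 (peak Calder at position 2): ranking walks positions 2-1-3-4-5, expanding outward from the peak — single-peaked.
Cluster 4 (peak Calder at position 2): ranking walks positions 2-3-4-5-1, expanding outward from the peak — single-peaked.
Every ranking is single-peaked on this axis.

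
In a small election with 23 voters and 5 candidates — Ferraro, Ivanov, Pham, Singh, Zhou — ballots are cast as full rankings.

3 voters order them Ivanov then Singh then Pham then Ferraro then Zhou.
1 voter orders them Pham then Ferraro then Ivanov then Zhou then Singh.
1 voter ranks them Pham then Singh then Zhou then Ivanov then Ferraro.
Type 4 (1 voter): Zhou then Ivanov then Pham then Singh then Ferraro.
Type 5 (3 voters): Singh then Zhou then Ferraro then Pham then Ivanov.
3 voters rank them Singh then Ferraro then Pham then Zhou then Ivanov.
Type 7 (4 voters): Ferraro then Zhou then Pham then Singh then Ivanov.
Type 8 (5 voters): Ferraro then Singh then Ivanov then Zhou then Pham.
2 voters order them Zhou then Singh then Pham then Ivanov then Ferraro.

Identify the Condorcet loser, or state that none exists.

Pairwise majorities:
Ferraro–Ivanov: Ferraro 16–7.
Ferraro vs Pham: 15 to 8, Ferraro.
Ferraro vs Singh: Ferraro is ranked higher on 1+4+5 = 10 ballots, Singh on 13. Singh wins 13–10.
Ferraro vs Zhou: Ferraro, 16–7.
Ivanov vs Pham: 3+1+5 = 9 for Ivanov, 14 for Pham — Pham by 14–9.
Ivanov vs Singh: Singh wins 18–5.
Ivanov–Zhou: Zhou 14–9.
Pham vs Singh: 7 to 16, Singh.
Pham–Zhou: Zhou 15–8.
Singh vs Zhou: Singh wins 15–8.
Ivanov loses to every other candidate — it is the Condorcet loser.

Ivanov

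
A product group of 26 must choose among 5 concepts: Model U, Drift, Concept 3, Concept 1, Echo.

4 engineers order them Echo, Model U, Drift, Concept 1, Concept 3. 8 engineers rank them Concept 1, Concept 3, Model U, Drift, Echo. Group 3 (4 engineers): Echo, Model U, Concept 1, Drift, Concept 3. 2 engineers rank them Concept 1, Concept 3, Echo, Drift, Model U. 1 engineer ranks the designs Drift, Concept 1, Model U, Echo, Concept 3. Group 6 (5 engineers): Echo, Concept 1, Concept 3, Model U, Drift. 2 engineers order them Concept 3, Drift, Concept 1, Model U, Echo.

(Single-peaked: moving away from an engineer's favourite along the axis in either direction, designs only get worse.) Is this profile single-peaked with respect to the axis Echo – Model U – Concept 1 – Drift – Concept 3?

Axis positions: Echo=1, Model U=2, Concept 1=3, Drift=4, Concept 3=5.
Group 1: ranking walks positions 1-2-4-3-5; Drift is ranked above Concept 1 even though Concept 1 lies between Drift and the peak Echo on the axis — preferences dip and rise again. Not single-peaked.
Group 2: ranking walks positions 3-5-2-4-1; Concept 3 is ranked above Drift even though Drift lies between Concept 3 and the peak Concept 1 on the axis — preferences dip and rise again. Not single-peaked.
Group 3 (peak Echo at position 1): ranking walks positions 1-2-3-4-5, expanding outward from the peak — single-peaked.
Group 4: ranking walks positions 3-5-1-4-2; Concept 3 is ranked above Drift even though Drift lies between Concept 3 and the peak Concept 1 on the axis — preferences dip and rise again. Not single-peaked.
Group 5 (peak Drift at position 4): ranking walks positions 4-3-2-1-5, expanding outward from the peak — single-peaked.
Group 6: ranking walks positions 1-3-5-2-4; Concept 1 is ranked above Model U even though Model U lies between Concept 1 and the peak Echo on the axis — preferences dip and rise again. Not single-peaked.
Group 7 (peak Concept 3 at position 5): ranking walks positions 5-4-3-2-1, expanding outward from the peak — single-peaked.
Group 1 violates single-peakedness, so the profile is not single-peaked on this axis.

no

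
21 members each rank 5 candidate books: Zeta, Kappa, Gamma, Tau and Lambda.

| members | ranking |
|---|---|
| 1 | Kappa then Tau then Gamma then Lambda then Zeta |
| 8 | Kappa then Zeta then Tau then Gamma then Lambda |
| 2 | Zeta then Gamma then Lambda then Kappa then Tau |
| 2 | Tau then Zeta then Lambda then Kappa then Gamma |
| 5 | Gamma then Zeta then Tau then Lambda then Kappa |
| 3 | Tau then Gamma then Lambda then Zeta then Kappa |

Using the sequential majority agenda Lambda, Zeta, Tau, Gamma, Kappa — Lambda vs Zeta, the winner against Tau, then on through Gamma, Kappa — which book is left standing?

Round 1: Lambda vs Zeta — 4–17, Zeta advances.
Round 2: Zeta vs Tau — 15–6, Zeta advances.
Round 3: Zeta vs Gamma — 12–9, Zeta advances.
Round 4: Zeta vs Kappa — 12–9, Zeta advances.
The agenda winner is Zeta.

Zeta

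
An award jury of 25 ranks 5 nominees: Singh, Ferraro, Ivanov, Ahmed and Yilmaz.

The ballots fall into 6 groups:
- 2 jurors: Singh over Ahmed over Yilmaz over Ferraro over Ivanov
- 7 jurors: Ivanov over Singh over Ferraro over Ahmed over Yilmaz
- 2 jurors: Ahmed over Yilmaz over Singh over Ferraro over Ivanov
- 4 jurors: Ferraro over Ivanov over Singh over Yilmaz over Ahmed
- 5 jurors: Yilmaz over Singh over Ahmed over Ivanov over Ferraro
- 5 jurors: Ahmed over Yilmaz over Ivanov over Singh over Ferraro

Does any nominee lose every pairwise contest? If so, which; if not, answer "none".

Head-to-head results (25 jurors):
Singh vs Ferraro: Singh wins 21–4.
Singh vs Ivanov: Ivanov, 16–9.
Singh vs Ahmed: Singh wins 18–7.
Singh vs Yilmaz: 13 to 12, Singh.
Ferraro vs Ivanov: Ivanov wins 17–8.
Ferraro–Ahmed: Ahmed 14–11.
Ferraro vs Yilmaz: Ferraro preferred on 7+4 = 11 ballots; Yilmaz wins 14–11.
Ivanov vs Ahmed: 7+4 = 11 for Ivanov, 14 for Ahmed — Ahmed by 14–11.
Ivanov vs Yilmaz: 7+4 = 11 for Ivanov, 14 for Yilmaz — Yilmaz by 14–11.
Ahmed vs Yilmaz: Ahmed preferred on 2+7+2+5 = 16 ballots; Ahmed wins 16–9.
Ferraro loses to every other nominee — it is the Condorcet loser.

Ferraro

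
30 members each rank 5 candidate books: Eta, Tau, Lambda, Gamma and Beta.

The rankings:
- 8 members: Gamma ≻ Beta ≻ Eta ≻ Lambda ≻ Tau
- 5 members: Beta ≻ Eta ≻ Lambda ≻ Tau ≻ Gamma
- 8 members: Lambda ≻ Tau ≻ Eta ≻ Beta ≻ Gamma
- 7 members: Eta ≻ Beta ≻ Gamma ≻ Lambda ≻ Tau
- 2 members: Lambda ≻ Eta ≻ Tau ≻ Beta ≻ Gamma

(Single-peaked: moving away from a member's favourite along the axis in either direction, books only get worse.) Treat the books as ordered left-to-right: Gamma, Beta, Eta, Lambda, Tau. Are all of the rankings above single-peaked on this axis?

Axis positions: Gamma=1, Beta=2, Eta=3, Lambda=4, Tau=5.
Type 1 (peak Gamma at position 1): ranking walks positions 1-2-3-4-5, expanding outward from the peak — single-peaked.
Type 2 (peak Beta at position 2): ranking walks positions 2-3-4-5-1, expanding outward from the peak — single-peaked.
Type 3 (peak Lambda at position 4): ranking walks positions 4-5-3-2-1, expanding outward from the peak — single-peaked.
Type 4 (peak Eta at position 3): ranking walks positions 3-2-1-4-5, expanding outward from the peak — single-peaked.
Type 5 (peak Lambda at position 4): ranking walks positions 4-3-5-2-1, expanding outward from the peak — single-peaked.
Every ranking is single-peaked on this axis.

yes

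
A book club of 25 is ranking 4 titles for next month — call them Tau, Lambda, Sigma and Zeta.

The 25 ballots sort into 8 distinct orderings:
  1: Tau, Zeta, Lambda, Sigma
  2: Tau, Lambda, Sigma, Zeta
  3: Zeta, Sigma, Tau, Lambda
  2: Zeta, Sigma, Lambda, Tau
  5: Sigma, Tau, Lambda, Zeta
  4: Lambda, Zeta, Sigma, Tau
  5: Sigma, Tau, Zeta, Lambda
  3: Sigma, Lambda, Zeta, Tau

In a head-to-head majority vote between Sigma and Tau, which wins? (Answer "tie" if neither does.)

Sigma

Ballots ranking Sigma above Tau: 3 + 2 + 5 + 4 + 5 + 3 = 22.
Ballots ranking Tau above Sigma: 25 − 22 = 3.
Sigma wins the head-to-head 22–3.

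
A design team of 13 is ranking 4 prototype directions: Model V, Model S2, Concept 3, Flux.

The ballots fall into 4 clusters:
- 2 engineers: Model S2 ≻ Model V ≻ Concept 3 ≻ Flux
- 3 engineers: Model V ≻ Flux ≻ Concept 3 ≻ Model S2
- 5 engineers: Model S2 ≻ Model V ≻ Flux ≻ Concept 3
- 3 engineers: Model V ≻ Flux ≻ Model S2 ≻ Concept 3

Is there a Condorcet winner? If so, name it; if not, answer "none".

Check each pair by majority over 13 ballots:
Model V vs Model S2: Model V preferred on 3+3 = 6 ballots; Model S2 wins 7–6.
Model V vs Concept 3: 13 to 0, Model V.
Model V vs Flux: Model V preferred on 2+3+5+3 = 13 ballots; Model V wins 13–0.
Model S2 vs Concept 3: Model S2 preferred on 2+5+3 = 10 ballots; Model S2 wins 10–3.
Model S2 vs Flux: 7 to 6, Model S2.
Concept 3 vs Flux: 2 for Concept 3, 11 for Flux — Flux by 11–2.
Model S2 wins every pairwise contest, so Model S2 is the Condorcet winner.

Model S2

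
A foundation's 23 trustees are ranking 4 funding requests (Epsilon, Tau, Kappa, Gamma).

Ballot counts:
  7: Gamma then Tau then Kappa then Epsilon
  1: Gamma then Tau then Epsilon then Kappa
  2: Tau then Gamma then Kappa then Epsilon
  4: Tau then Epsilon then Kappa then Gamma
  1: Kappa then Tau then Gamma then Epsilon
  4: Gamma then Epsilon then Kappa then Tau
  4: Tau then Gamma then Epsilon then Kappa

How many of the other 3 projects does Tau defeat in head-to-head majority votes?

2

Tau against each rival (23 reviewers):
Tau vs Epsilon: Tau wins 19–4.
Tau vs Kappa: Tau wins 18–5.
Tau vs Gamma: 2+4+1+4 = 11 for Tau, 12 for Gamma — Gamma by 12–11.
Tau beats Epsilon, Kappa; loses to Gamma — 2 pairwise wins.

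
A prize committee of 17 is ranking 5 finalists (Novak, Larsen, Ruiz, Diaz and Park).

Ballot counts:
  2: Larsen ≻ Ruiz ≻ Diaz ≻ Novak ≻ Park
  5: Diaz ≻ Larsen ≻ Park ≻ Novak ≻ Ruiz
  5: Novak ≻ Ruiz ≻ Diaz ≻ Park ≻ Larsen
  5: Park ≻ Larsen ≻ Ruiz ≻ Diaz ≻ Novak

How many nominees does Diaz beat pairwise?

3

Diaz against each rival (17 jurors):
Diaz vs Novak: Diaz, 12–5.
Diaz vs Larsen: Diaz preferred on 5+5 = 10 ballots; Diaz wins 10–7.
Diaz vs Ruiz: Ruiz wins 12–5.
Diaz vs Park: 2+5+5 = 12 for Diaz, 5 for Park — Diaz by 12–5.
Diaz beats Novak, Larsen, Park; loses to Ruiz — 3 pairwise wins.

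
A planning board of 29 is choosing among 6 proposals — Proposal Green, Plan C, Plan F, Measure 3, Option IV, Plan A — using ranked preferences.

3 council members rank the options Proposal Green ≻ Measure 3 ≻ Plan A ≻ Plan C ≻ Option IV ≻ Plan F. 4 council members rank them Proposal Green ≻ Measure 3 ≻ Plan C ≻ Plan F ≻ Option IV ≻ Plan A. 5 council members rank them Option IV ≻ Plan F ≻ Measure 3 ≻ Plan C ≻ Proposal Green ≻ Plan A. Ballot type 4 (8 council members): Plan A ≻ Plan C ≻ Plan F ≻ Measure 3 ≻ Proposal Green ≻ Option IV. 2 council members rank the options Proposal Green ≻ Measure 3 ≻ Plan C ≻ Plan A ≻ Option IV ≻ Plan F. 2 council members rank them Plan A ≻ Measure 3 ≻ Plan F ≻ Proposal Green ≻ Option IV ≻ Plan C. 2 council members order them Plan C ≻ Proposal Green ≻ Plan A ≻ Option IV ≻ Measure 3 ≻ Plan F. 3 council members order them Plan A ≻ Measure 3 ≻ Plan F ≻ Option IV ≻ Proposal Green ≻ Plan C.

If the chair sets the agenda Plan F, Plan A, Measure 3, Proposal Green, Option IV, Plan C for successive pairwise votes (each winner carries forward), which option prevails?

Round 1: Plan F vs Plan A — 9–20, Plan A advances.
Round 2: Plan A vs Measure 3 — 15–14, Plan A advances.
Round 3: Plan A vs Proposal Green — 13–16, Proposal Green advances.
Round 4: Proposal Green vs Option IV — 21–8, Proposal Green advances.
Round 5: Proposal Green vs Plan C — 14–15, Plan C advances.
Plan C survives the agenda.

Plan C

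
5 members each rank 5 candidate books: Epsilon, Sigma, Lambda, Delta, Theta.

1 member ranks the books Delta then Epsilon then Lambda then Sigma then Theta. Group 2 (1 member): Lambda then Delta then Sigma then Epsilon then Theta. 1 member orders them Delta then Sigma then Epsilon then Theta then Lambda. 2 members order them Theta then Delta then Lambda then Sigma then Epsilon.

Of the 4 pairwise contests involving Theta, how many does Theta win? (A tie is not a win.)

1

Theta against each rival (5 members):
Theta vs Epsilon: Theta preferred on 2 ballots; Epsilon wins 3–2.
Theta vs Sigma: 2 for Theta, 3 for Sigma — Sigma by 3–2.
Theta vs Lambda: Theta preferred on 1+2 = 3 ballots; Theta wins 3–2.
Theta vs Delta: Delta, 3–2.
Theta beats Lambda; loses to Epsilon, Sigma, Delta — 1 pairwise win.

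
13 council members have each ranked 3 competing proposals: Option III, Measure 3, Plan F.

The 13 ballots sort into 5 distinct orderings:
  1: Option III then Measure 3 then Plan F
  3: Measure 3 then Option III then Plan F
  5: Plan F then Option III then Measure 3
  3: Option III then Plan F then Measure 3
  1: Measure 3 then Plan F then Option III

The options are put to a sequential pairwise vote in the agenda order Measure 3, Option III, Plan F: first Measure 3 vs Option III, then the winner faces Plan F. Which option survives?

Round 1: Measure 3 vs Option III — 4–9, Option III advances.
Round 2: Option III vs Plan F — 7–6, Option III advances.
Option III survives the agenda.

Option III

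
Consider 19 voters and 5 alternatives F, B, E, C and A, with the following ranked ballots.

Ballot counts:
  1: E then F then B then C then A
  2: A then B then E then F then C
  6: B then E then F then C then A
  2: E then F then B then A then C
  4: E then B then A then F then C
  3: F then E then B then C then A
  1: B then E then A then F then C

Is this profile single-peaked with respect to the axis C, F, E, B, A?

Axis positions: C=1, F=2, E=3, B=4, A=5.
Bloc 1 (peak E at position 3): ranking walks positions 3-2-4-1-5, expanding outward from the peak — single-peaked.
Bloc 2 (peak A at position 5): ranking walks positions 5-4-3-2-1, expanding outward from the peak — single-peaked.
Bloc 3 (peak B at position 4): ranking walks positions 4-3-2-1-5, expanding outward from the peak — single-peaked.
Bloc 4 (peak E at position 3): ranking walks positions 3-2-4-5-1, expanding outward from the peak — single-peaked.
Bloc 5 (peak E at position 3): ranking walks positions 3-4-5-2-1, expanding outward from the peak — single-peaked.
Bloc 6 (peak F at position 2): ranking walks positions 2-3-4-1-5, expanding outward from the peak — single-peaked.
Bloc 7 (peak B at position 4): ranking walks positions 4-3-5-2-1, expanding outward from the peak — single-peaked.
Every ranking is single-peaked on this axis.

yes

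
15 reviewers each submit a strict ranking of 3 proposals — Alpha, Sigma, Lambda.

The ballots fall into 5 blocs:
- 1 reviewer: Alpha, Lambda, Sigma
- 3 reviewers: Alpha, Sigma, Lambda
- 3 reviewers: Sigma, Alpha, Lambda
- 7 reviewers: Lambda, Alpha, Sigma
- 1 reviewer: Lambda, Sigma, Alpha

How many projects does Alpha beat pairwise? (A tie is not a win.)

1

Alpha against each rival (15 reviewers):
Alpha vs Sigma: Alpha is ranked higher on 1+3+7 = 11 ballots, Sigma on 4. Alpha wins 11–4.
Alpha vs Lambda: Lambda wins 8–7.
Alpha beats Sigma; loses to Lambda — 1 pairwise win.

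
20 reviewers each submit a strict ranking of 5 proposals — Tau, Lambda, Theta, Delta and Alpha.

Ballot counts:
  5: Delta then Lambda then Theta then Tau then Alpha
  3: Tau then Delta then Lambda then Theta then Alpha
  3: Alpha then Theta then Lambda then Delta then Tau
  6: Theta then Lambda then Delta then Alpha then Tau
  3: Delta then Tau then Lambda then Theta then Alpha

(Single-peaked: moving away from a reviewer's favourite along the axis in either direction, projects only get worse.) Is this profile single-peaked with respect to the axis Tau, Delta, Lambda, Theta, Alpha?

Axis positions: Tau=1, Delta=2, Lambda=3, Theta=4, Alpha=5.
Faction 1 (peak Delta at position 2): ranking walks positions 2-3-4-1-5, expanding outward from the peak — single-peaked.
Faction 2 (peak Tau at position 1): ranking walks positions 1-2-3-4-5, expanding outward from the peak — single-peaked.
Faction 3 (peak Alpha at position 5): ranking walks positions 5-4-3-2-1, expanding outward from the peak — single-peaked.
Faction 4 (peak Theta at position 4): ranking walks positions 4-3-2-5-1, expanding outward from the peak — single-peaked.
Faction 5 (peak Delta at position 2): ranking walks positions 2-1-3-4-5, expanding outward from the peak — single-peaked.
Every ranking is single-peaked on this axis.

yes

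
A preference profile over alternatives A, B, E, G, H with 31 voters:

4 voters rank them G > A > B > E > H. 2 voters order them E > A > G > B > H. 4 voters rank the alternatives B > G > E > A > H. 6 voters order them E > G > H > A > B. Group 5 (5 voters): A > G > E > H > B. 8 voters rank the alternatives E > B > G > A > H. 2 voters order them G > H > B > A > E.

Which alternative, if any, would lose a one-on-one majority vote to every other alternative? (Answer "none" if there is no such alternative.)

Pairwise majorities:
A–B: A 17–14.
A vs E: A is ranked higher on 4+5+2 = 11 ballots, E on 20. E wins 20–11.
A–G: G 24–7.
A–H: A 23–8.
B vs E: 4+4+2 = 10 for B, 21 for E — E by 21–10.
B vs G: 12 to 19, G.
B vs H: 4+2+4+8 = 18 for B, 13 for H — B by 18–13.
E–G: E 16–15.
E vs H: 29 to 2, E.
G–H: G 31–0.
Only H has no wins; H is the Condorcet loser.

H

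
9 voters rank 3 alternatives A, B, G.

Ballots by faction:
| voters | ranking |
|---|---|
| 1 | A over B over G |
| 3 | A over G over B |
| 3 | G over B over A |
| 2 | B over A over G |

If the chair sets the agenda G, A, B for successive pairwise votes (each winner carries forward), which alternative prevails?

Round 1: G vs A — 3–6, A advances.
Round 2: A vs B — 4–5, B advances.
The agenda winner is B.

B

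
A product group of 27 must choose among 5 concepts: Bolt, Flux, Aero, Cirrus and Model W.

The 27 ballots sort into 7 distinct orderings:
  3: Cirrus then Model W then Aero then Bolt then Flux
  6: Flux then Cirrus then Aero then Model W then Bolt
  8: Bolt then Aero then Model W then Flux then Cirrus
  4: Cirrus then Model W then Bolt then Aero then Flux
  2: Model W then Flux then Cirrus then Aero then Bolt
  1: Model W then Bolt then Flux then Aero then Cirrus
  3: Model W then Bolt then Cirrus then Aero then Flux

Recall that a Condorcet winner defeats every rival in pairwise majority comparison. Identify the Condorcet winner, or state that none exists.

Head-to-head results (27 engineers):
Bolt–Flux: Bolt 19–8.
Bolt vs Aero: Bolt, 16–11.
Bolt vs Cirrus: Cirrus wins 15–12.
Bolt vs Model W: Model W, 19–8.
Flux vs Aero: Aero, 18–9.
Flux vs Cirrus: Flux, 17–10.
Flux vs Model W: Model W wins 21–6.
Aero vs Cirrus: Cirrus wins 18–9.
Aero vs Model W: Aero, 14–13.
Cirrus vs Model W: Model W, 14–13.
Each design drops at least one matchup (Bolt loses to Cirrus; Flux loses to Bolt; Aero loses to Bolt; Cirrus loses to Flux; Model W loses to Aero); the cycle Bolt > Flux > Cirrus > Bolt rules out a Condorcet winner.

none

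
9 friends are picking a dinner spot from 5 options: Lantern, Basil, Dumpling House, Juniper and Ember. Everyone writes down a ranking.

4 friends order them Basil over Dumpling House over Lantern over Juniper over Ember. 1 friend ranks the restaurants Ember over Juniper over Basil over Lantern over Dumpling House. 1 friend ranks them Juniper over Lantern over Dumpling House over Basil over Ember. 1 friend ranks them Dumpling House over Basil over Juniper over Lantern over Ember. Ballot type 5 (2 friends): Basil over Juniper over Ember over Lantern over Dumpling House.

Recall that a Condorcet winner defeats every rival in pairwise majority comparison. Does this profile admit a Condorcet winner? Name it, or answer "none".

Basil

Check each pair by majority over 9 ballots:
Lantern vs Basil: Basil, 8–1.
Lantern vs Dumpling House: Dumpling House wins 5–4.
Lantern vs Juniper: Juniper wins 5–4.
Lantern vs Ember: Lantern, 6–3.
Basil vs Dumpling House: Basil wins 7–2.
Basil vs Juniper: Basil, 7–2.
Basil vs Ember: Basil wins 8–1.
Dumpling House vs Juniper: Dumpling House, 5–4.
Dumpling House vs Ember: Dumpling House wins 6–3.
Juniper vs Ember: Juniper, 8–1.
Basil wins every pairwise contest, so Basil is the Condorcet winner.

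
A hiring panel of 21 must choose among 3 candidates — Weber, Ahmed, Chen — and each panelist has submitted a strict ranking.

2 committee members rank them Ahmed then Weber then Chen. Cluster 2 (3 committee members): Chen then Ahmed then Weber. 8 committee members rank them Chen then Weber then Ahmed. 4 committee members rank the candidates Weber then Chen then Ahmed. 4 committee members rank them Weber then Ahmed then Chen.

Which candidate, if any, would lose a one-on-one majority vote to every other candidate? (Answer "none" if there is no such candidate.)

Ahmed

Head-to-head results (21 committee members):
Weber vs Ahmed: 8+4+4 = 16 for Weber, 5 for Ahmed — Weber by 16–5.
Weber vs Chen: Chen wins 11–10.
Ahmed vs Chen: Ahmed preferred on 2+4 = 6 ballots; Chen wins 15–6.
Ahmed is beaten in every head-to-head and is the Condorcet loser.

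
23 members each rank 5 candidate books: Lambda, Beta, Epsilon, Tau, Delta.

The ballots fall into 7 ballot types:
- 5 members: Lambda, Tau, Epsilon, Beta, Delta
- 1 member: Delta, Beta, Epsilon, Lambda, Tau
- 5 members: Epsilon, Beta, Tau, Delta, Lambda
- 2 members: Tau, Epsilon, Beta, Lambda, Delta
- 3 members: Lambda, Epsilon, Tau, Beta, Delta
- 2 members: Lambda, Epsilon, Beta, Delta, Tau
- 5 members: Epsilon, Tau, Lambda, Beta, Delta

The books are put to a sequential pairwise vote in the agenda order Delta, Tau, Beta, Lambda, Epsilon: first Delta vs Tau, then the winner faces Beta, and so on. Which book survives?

Epsilon

Round 1: Delta vs Tau — 3–20, Tau advances.
Round 2: Tau vs Beta — 15–8, Tau advances.
Round 3: Tau vs Lambda — 12–11, Tau advances.
Round 4: Tau vs Epsilon — 7–16, Epsilon advances.
Epsilon survives the agenda.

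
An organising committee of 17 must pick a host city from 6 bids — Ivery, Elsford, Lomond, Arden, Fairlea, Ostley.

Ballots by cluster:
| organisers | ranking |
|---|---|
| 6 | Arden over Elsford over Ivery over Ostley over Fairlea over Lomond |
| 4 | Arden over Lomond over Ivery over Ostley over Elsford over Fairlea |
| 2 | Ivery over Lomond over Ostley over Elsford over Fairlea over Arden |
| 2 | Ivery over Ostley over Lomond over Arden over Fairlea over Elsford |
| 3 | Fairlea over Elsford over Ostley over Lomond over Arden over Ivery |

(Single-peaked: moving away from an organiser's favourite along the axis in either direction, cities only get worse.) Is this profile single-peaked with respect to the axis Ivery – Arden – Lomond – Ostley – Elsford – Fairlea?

no

Axis positions: Ivery=1, Arden=2, Lomond=3, Ostley=4, Elsford=5, Fairlea=6.
Cluster 1: ranking walks positions 2-5-1-4-6-3; Elsford is ranked above Lomond even though Lomond lies between Elsford and the peak Arden on the axis — preferences dip and rise again. Not single-peaked.
Cluster 2 (peak Arden at position 2): ranking walks positions 2-3-1-4-5-6, expanding outward from the peak — single-peaked.
Cluster 3: ranking walks positions 1-3-4-5-6-2; Lomond is ranked above Arden even though Arden lies between Lomond and the peak Ivery on the axis — preferences dip and rise again. Not single-peaked.
Cluster 4: ranking walks positions 1-4-3-2-6-5; Ostley is ranked above Arden even though Arden lies between Ostley and the peak Ivery on the axis — preferences dip and rise again. Not single-peaked.
Cluster 5 (peak Fairlea at position 6): ranking walks positions 6-5-4-3-2-1, expanding outward from the peak — single-peaked.
Cluster 1 violates single-peakedness, so the profile is not single-peaked on this axis.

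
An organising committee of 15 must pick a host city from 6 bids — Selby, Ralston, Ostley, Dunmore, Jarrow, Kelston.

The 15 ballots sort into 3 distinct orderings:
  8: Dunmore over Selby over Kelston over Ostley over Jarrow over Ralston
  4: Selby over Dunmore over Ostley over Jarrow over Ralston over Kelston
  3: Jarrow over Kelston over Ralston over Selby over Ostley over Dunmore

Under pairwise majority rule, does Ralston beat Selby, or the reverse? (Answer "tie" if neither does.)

Selby

Ballots ranking Ralston above Selby: 3.
Ballots ranking Selby above Ralston: 15 − 3 = 12.
Selby wins the head-to-head 12–3.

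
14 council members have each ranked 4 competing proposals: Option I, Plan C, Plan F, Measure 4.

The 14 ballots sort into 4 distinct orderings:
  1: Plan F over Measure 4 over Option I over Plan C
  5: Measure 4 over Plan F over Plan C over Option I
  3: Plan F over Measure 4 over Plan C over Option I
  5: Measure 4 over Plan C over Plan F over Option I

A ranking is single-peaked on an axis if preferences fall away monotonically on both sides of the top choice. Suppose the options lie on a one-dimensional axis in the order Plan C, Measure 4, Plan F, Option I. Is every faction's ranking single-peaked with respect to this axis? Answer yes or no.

yes

Axis positions: Plan C=1, Measure 4=2, Plan F=3, Option I=4.
Faction 1 (peak Plan F at position 3): ranking walks positions 3-2-4-1, expanding outward from the peak — single-peaked.
Faction 2 (peak Measure 4 at position 2): ranking walks positions 2-3-1-4, expanding outward from the peak — single-peaked.
Faction 3 (peak Plan F at position 3): ranking walks positions 3-2-1-4, expanding outward from the peak — single-peaked.
Faction 4 (peak Measure 4 at position 2): ranking walks positions 2-1-3-4, expanding outward from the peak — single-peaked.
Every ranking is single-peaked on this axis.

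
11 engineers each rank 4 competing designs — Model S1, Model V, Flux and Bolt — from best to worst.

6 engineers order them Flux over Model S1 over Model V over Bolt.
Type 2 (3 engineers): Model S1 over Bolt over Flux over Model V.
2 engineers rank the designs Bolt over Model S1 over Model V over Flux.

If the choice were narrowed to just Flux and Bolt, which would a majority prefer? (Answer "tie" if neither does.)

Ballots ranking Flux above Bolt: 6.
Ballots ranking Bolt above Flux: 11 − 6 = 5.
Flux wins the head-to-head 6–5.

Flux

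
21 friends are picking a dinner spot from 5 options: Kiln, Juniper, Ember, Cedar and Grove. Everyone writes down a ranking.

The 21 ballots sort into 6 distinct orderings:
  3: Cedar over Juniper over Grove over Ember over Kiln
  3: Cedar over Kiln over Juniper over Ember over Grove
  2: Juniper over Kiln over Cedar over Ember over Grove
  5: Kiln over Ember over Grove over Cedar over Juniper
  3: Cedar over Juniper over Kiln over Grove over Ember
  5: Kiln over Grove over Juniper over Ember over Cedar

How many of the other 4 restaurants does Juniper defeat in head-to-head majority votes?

Juniper against each rival (21 friends):
Juniper vs Kiln: 3+2+3 = 8 for Juniper, 13 for Kiln — Kiln by 13–8.
Juniper vs Ember: Juniper is ranked higher on 3+3+2+3+5 = 16 ballots, Ember on 5. Juniper wins 16–5.
Juniper vs Cedar: 2+5 = 7 for Juniper, 14 for Cedar — Cedar by 14–7.
Juniper vs Grove: 3+3+2+3 = 11 for Juniper, 10 for Grove — Juniper by 11–10.
Juniper beats Ember, Grove; loses to Kiln, Cedar — 2 pairwise wins.

2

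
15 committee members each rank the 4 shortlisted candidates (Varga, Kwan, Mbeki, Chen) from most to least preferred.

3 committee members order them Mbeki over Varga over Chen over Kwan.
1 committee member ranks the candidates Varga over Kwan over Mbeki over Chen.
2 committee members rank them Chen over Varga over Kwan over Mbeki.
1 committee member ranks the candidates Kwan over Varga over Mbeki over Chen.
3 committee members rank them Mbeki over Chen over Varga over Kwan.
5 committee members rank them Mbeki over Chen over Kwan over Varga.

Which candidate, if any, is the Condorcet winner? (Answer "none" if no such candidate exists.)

Mbeki

Head-to-head results (15 committee members):
Varga vs Kwan: Varga preferred on 3+1+2+3 = 9 ballots; Varga wins 9–6.
Varga vs Mbeki: Mbeki wins 11–4.
Varga vs Chen: Varga is ranked higher on 3+1+1 = 5 ballots, Chen on 10. Chen wins 10–5.
Kwan vs Mbeki: Mbeki wins 11–4.
Kwan vs Chen: Kwan is ranked higher on 1+1 = 2 ballots, Chen on 13. Chen wins 13–2.
Mbeki–Chen: Mbeki 13–2.
Mbeki defeats every rival head-to-head and is the Condorcet winner.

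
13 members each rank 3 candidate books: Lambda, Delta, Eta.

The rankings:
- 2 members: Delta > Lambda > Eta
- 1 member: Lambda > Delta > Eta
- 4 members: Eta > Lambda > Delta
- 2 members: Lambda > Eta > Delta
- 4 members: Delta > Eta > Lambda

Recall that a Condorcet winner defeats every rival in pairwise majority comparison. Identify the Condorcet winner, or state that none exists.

Pairwise majorities:
Lambda vs Delta: 1+4+2 = 7 for Lambda, 6 for Delta — Lambda by 7–6.
Lambda vs Eta: Eta, 8–5.
Delta vs Eta: Delta wins 7–6.
Every book loses at least once (Lambda loses to Eta; Delta loses to Lambda; Eta loses to Delta). The majority relation contains the cycle Lambda > Delta > Eta > Lambda, so there is no Condorcet winner.

none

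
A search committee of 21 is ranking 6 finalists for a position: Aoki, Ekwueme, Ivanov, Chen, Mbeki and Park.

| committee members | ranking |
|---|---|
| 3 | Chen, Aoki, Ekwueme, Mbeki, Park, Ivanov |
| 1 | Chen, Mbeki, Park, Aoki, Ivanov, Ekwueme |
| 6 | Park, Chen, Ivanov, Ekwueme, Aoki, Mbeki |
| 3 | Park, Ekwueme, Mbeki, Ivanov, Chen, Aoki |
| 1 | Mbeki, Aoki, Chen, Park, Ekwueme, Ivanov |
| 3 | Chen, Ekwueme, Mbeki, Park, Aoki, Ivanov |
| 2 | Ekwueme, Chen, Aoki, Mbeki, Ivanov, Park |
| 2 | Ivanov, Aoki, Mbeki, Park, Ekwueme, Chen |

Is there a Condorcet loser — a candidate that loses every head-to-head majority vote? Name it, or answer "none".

none

Pairwise majorities:
Aoki vs Ekwueme: 7 to 14, Ekwueme.
Aoki vs Ivanov: Aoki preferred on 3+1+1+3+2 = 10 ballots; Ivanov wins 11–10.
Aoki–Chen: Chen 18–3.
Aoki vs Mbeki: Aoki wins 13–8.
Aoki vs Park: 3+1+2+2 = 8 for Aoki, 13 for Park — Park by 13–8.
Ekwueme–Ivanov: Ekwueme 12–9.
Ekwueme vs Chen: Chen wins 14–7.
Ekwueme vs Mbeki: Ekwueme preferred on 3+6+3+3+2 = 17 ballots; Ekwueme wins 17–4.
Ekwueme vs Park: 8 to 13, Park.
Ivanov vs Chen: 5 to 16, Chen.
Ivanov vs Mbeki: Mbeki, 13–8.
Ivanov vs Park: 4 to 17, Park.
Chen vs Mbeki: 3+1+6+3+2 = 15 for Chen, 6 for Mbeki — Chen by 15–6.
Chen vs Park: 10 to 11, Park.
Mbeki vs Park: Mbeki, 12–9.
No candidate is winless: Aoki beats Mbeki; Ekwueme beats Aoki; Ivanov beats Aoki; Chen beats Aoki; Mbeki beats Ivanov; Park beats Aoki. There is no Condorcet loser.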